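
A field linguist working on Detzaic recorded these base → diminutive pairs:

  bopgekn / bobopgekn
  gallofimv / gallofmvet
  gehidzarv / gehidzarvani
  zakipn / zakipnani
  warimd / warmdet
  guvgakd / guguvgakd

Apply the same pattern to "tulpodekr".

guvgakd and warimd both end in -d yet inflect differently (guguvgakd, warmdet), so the final letter is not what conditions the rule; the second-to-last letter is.
"tulpodekr" has second-to-last letter 'k'. The stems whose second-to-last letter is 'k' (bopgekn → bobopgekn, guvgakd → guguvgakd) repeat the first consonant+vowel as a prefix.
So tulpodekr → tutulpodekr.

tutulpodekr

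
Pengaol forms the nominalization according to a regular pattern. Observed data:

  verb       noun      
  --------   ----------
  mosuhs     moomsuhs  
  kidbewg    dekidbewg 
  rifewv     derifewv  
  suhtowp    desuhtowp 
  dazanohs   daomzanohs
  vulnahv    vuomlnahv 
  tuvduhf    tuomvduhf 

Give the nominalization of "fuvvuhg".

fuomvvuhg

rifewv and vulnahv both end in -v yet inflect differently (derifewv, vuomlnahv), so the final letter is not what conditions the rule; the second-to-last letter is.
"fuvvuhg" has second-to-last letter 'h'. The stems whose second-to-last letter is 'h' (dazanohs → daomzanohs, mosuhs → moomsuhs, tuvduhf → tuomvduhf) insert -om- after the first vowel.
The other pattern: stems whose second-to-last letter is 'w' add the prefix de-.
So fuvvuhg → fuomvvuhg.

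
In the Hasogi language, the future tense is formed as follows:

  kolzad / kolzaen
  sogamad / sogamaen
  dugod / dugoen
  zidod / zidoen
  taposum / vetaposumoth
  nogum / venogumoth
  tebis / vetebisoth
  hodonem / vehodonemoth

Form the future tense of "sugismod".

sugismoen

sogamad and taposum both have 3 vowels yet inflect differently (sogamaen, vetaposumoth), so the number of vowels is not what conditions the rule; the final letter is.
"sugismod" ends in -d. The stems ending in -d (kolzad → kolzaen, sogamad → sogamaen, dugod → dugoen) drop the final letter and add -en.
So sugismod → sugismoen.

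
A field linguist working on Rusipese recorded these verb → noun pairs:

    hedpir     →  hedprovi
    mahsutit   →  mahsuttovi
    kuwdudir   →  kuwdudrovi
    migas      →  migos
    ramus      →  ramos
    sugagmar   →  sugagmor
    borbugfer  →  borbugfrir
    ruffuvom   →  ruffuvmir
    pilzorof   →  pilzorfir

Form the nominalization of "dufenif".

dufenfovi

hedpir and sugagmar both end in -r yet inflect differently (hedprovi, sugagmor), so the final letter is not what conditions the rule; the last vowel is.
"dufenif" has last vowel 'i'. The stems whose last vowel is 'i' (hedpir → hedprovi, mahsutit → mahsuttovi, kuwdudir → kuwdudrovi) delete the last vowel and add -ovi.
The other patterns: stems whose last vowel is 'a' or 'u' change the last vowel to 'o'; stems whose last vowel is 'e' or 'o' delete the last vowel and add -ir.
So dufenif → dufenfovi.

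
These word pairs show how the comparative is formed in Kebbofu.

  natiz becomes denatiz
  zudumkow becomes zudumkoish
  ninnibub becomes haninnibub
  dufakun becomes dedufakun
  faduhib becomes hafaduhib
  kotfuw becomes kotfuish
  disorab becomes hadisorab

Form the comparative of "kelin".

dekelin

ninnibub and kotfuw both have last vowel 'u' yet inflect differently (haninnibub, kotfuish), so the last vowel is not what conditions the rule; the final letter is.
"kelin" ends in -n. The one such stem in the data (dufakun → dedufakun) adds the prefix de-, so the same rule applies.
The other patterns: stems ending in -b add the prefix ha-; stems ending in -w drop the final letter and add -ish.
So kelin → dekelin.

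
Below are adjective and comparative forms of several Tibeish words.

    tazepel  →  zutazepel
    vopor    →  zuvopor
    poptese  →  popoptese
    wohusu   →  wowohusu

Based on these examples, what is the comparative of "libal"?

tazepel and poptese both have last vowel 'e' yet inflect differently (zutazepel, popoptese), so the last vowel is not what conditions the rule; whether the stem ends in a vowel or a consonant is.
"libal" ends in a consonant. The stems ending in a consonant (vopor → zuvopor, tazepel → zutazepel) add the prefix zu-.
The other pattern: stems ending in a vowel repeat the first consonant+vowel as a prefix.
So libal → zulibal.

zulibal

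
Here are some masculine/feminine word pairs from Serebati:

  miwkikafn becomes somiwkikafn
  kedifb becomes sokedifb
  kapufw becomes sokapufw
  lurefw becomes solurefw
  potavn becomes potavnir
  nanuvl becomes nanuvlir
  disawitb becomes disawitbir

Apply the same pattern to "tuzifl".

miwkikafn and potavn both end in -n yet inflect differently (somiwkikafn, potavnir), so the final letter is not what conditions the rule; the second-to-last letter is.
"tuzifl" has second-to-last letter 'f'. The stems whose second-to-last letter is 'f' (miwkikafn → somiwkikafn, kedifb → sokedifb, kapufw → sokapufw) add the prefix so-.
So tuzifl → sotuzifl.

sotuzifl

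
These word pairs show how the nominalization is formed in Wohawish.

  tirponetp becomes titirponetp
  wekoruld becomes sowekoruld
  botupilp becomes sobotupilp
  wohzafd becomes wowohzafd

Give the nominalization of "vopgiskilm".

sovopgiskilm

wekoruld and wohzafd both end in -d yet inflect differently (sowekoruld, wowohzafd), so the final letter is not what conditions the rule; the second-to-last letter is.
"vopgiskilm" has second-to-last letter 'l'. The stems whose second-to-last letter is 'l' (wekoruld → sowekoruld, botupilp → sobotupilp) add the prefix so-.
The other pattern: stems whose second-to-last letter is 'f' or 't' repeat the first consonant+vowel as a prefix.
So vopgiskilm → sovopgiskilm.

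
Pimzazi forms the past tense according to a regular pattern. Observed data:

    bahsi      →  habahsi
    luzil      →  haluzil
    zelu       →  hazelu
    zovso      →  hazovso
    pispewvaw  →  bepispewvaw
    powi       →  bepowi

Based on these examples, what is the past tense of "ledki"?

haledki

"ledki" begins with l-. The one such stem in the data (luzil → haluzil) adds the prefix ha-, so the same rule applies.
The other pattern: stems beginning with p- add the prefix be-.
So ledki → haledki.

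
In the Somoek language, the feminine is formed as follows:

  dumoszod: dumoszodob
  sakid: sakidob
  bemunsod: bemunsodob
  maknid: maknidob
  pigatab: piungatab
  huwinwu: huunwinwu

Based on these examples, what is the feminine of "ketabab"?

dumoszod and pigatab both have 3 vowels yet inflect differently (dumoszodob, piungatab), so the number of vowels is not what conditions the rule; the final letter is.
"ketabab" ends in -b. The one such stem in the data (pigatab → piungatab) inserts -un- after the first vowel (as does huwinwu), so the same rule applies.
So ketabab → keuntabab.

keuntabab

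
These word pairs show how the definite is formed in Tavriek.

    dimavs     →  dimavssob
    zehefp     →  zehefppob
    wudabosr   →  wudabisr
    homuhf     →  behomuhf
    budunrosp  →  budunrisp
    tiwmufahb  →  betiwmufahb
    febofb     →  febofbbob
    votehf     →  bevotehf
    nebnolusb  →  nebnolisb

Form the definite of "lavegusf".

lavegisf

nebnolusb and tiwmufahb both end in -b yet inflect differently (nebnolisb, betiwmufahb), so the final letter is not what conditions the rule; the second-to-last letter is.
"lavegusf" has second-to-last letter 's'. The stems whose second-to-last letter is 's' (nebnolusb → nebnolisb, budunrosp → budunrisp, wudabosr → wudabisr) change the last vowel to 'i'.
The other patterns: stems whose second-to-last letter is 'h' add the prefix be-; stems whose second-to-last letter is 'f' or 'v' double the final consonant and add -ob.
So lavegusf → lavegisf.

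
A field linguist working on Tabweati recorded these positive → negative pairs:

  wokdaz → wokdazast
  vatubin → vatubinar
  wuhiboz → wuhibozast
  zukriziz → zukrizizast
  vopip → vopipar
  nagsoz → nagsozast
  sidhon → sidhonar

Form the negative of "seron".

seronar

nagsoz and sidhon both have last vowel 'o' yet inflect differently (nagsozast, sidhonar), so the last vowel is not what conditions the rule; the final letter is.
"seron" ends in -n. The stems ending in -n (sidhon → sidhonar, vatubin → vatubinar) add -ar.
The other pattern: stems ending in -z add -ast.
So seron → seronar.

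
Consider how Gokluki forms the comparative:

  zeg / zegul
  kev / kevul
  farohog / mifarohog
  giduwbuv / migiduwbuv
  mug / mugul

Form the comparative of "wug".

wugul

giduwbuv and kev both end in -v yet inflect differently (migiduwbuv, kevul), so the final letter is not what conditions the rule; the number of vowels is.
"wug" has 1 vowel. The stems with 1 vowel (kev → kevul, mug → mugul, zeg → zegul) add -ul.
So wug → wugul.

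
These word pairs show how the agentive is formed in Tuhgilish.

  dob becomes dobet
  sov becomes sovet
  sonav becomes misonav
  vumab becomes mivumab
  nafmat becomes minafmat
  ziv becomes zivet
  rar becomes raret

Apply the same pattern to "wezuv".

dob and vumab both end in -b yet inflect differently (dobet, mivumab), so the final letter is not what conditions the rule; the number of vowels is.
"wezuv" has 2 vowels. The stems with 2 vowels (vumab → mivumab, sonav → misonav, nafmat → minafmat) add the prefix mi-.
So wezuv → miwezuv.

miwezuv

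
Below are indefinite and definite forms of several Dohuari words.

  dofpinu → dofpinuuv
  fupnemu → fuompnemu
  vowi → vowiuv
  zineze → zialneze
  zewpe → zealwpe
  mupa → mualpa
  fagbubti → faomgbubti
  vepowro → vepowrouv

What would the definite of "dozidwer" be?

dozidweruv

fupnemu and dofpinu both end in -u yet inflect differently (fuompnemu, dofpinuuv), so the final letter is not what conditions the rule; the first letter is.
"dozidwer" begins with d-. The one such stem in the data (dofpinu → dofpinuuv) adds -uv, so the same rule applies.
The other patterns: stems beginning with f- insert -om- after the first vowel; stems beginning with m- or z- insert -al- after the first vowel.
So dozidwer → dozidweruv.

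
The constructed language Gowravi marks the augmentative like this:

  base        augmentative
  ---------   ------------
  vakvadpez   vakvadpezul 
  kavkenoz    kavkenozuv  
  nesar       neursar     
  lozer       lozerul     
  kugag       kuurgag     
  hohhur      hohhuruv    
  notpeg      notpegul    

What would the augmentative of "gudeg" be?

nesar and lozer both end in -r yet inflect differently (neursar, lozerul), so the final letter is not what conditions the rule; the last vowel is.
"gudeg" has last vowel 'e'. The stems whose last vowel is 'e' (lozer → lozerul, vakvadpez → vakvadpezul, notpeg → notpegul) add -ul.
The other patterns: stems whose last vowel is 'a' insert -ur- after the first vowel; stems whose last vowel is 'o' or 'u' add -uv.
So gudeg → gudegul.

gudegul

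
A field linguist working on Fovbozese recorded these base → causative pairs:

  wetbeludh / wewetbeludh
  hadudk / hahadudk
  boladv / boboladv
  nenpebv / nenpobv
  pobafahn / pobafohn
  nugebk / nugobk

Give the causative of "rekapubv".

"rekapubv" has second-to-last letter 'b'. The stems whose second-to-last letter is 'b' (nugebk → nugobk, nenpebv → nenpobv) change the last vowel to 'o'.
So rekapubv → rekapobv.

rekapobv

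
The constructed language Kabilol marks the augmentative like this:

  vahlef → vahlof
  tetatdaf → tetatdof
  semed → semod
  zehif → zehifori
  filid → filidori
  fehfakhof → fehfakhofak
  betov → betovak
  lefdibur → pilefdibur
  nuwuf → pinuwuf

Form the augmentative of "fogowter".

fogowtor

nuwuf and fehfakhof both end in -f yet inflect differently (pinuwuf, fehfakhofak), so the final letter is not what conditions the rule; the last vowel is.
"fogowter" has last vowel 'e'. The stems whose last vowel is 'e' (vahlef → vahlof, semed → semod) change the last vowel to 'o'.
The other patterns: stems whose last vowel is 'u' add the prefix pi-; stems whose last vowel is 'o' add -ak; stems whose last vowel is 'i' add -ori.
So fogowter → fogowtor.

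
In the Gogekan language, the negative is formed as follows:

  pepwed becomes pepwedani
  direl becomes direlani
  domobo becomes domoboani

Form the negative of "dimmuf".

Every pair shown (pepwed → pepwedani, direl → direlani, domobo → domoboani) follows the same rule: add -ani.
So dimmuf → dimmufani.

dimmufani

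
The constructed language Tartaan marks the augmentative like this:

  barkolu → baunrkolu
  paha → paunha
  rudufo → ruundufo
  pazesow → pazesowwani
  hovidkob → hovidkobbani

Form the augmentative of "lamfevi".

"lamfevi" ends in a vowel. The stems ending in a vowel (barkolu → baunrkolu, paha → paunha, rudufo → ruundufo) insert -un- after the first vowel.
So lamfevi → launmfevi.

launmfevi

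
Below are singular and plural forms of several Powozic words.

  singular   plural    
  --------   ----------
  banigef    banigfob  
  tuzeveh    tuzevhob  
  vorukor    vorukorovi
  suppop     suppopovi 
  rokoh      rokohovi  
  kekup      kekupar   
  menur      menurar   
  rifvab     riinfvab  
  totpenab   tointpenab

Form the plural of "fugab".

fuingab

"fugab" has last vowel 'a'. The stems whose last vowel is 'a' (rifvab → riinfvab, totpenab → tointpenab) insert -in- after the first vowel.
The other patterns: stems whose last vowel is 'e' delete the last vowel and add -ob; stems whose last vowel is 'o' add -ovi; stems whose last vowel is 'u' add -ar.
So fugab → fuingab.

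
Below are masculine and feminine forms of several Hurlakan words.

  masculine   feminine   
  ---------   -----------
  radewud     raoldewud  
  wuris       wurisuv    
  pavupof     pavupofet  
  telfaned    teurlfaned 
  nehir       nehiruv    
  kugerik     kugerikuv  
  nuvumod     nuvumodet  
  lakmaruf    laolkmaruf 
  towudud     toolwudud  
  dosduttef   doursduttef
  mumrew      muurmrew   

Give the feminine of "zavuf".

nuvumod and towudud both end in -d yet inflect differently (nuvumodet, toolwudud), so the final letter is not what conditions the rule; the last vowel is.
"zavuf" has last vowel 'u'. The stems whose last vowel is 'u' (towudud → toolwudud, radewud → raoldewud, lakmaruf → laolkmaruf) insert -ol- after the first vowel.
The other patterns: stems whose last vowel is 'i' add -uv; stems whose last vowel is 'o' add -et; stems whose last vowel is 'e' insert -ur- after the first vowel.
So zavuf → zaolvuf.

zaolvuf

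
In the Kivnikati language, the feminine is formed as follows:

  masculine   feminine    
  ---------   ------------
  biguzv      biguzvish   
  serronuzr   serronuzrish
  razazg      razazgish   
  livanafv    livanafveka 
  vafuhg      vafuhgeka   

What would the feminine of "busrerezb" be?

busrerezbish

"busrerezb" has second-to-last letter 'z'. The stems whose second-to-last letter is 'z' (biguzv → biguzvish, serronuzr → serronuzrish, razazg → razazgish) add -ish.
The other pattern: stems whose second-to-last letter is 'f' or 'h' add -eka.
So busrerezb → busrerezbish.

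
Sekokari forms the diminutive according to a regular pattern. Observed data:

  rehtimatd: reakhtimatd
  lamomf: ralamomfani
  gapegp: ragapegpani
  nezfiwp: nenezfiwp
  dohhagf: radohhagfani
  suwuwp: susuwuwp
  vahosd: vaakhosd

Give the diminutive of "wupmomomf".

suwuwp and gapegp both end in -p yet inflect differently (susuwuwp, ragapegpani), so the final letter is not what conditions the rule; the second-to-last letter is.
"wupmomomf" has second-to-last letter 'm'. The one such stem in the data (lamomf → ralamomfani) adds ra- … -ani around the stem, so the same rule applies.
The other patterns: stems whose second-to-last letter is 'w' repeat the first consonant+vowel as a prefix; stems whose second-to-last letter is 's' or 't' insert -ak- after the first vowel.
So wupmomomf → rawupmomomfani.

rawupmomomfani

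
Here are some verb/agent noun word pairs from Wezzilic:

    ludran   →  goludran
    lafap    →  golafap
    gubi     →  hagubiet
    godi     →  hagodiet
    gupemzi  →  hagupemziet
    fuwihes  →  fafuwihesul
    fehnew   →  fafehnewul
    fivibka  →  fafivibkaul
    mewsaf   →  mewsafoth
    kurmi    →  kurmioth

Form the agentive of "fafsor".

fafafsorul

gubi and kurmi both end in -i yet inflect differently (hagubiet, kurmioth), so the final letter is not what conditions the rule; the first letter is.
"fafsor" begins with f-. The stems beginning with f- (fuwihes → fafuwihesul, fehnew → fafehnewul, fivibka → fafivibkaul) add fa- … -ul around the stem.
The other patterns: stems beginning with l- add the prefix go-; stems beginning with g- add ha- … -et around the stem; stems beginning with k- or m- add -oth.
So fafsor → fafafsorul.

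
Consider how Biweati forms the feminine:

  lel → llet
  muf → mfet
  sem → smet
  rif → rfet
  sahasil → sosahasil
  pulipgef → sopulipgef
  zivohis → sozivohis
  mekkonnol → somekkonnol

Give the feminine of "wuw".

wwet

lel and sahasil both end in -l yet inflect differently (llet, sosahasil), so the final letter is not what conditions the rule; the number of vowels is.
"wuw" has 1 vowel. The stems with 1 vowel (lel → llet, muf → mfet, sem → smet) delete the last vowel and add -et.
The other pattern: stems with 3 vowels add the prefix so-.
So wuw → wwet.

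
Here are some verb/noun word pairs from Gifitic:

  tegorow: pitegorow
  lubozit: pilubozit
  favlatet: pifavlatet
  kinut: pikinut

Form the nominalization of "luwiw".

Every pair shown (tegorow → pitegorow, lubozit → pilubozit, favlatet → pifavlatet, …) follows the same rule: add the prefix pi-.
So luwiw → piluwiw.

piluwiw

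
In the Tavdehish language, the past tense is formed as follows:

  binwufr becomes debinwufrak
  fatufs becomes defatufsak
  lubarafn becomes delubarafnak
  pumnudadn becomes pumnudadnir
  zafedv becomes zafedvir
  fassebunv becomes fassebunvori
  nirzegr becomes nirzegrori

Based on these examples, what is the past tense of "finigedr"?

lubarafn and pumnudadn both end in -n yet inflect differently (delubarafnak, pumnudadnir), so the final letter is not what conditions the rule; the second-to-last letter is.
"finigedr" has second-to-last letter 'd'. The stems whose second-to-last letter is 'd' (pumnudadn → pumnudadnir, zafedv → zafedvir) add -ir.
The other patterns: stems whose second-to-last letter is 'f' add de- … -ak around the stem; stems whose second-to-last letter is 'g' or 'n' add -ori.
So finigedr → finigedrir.

finigedrir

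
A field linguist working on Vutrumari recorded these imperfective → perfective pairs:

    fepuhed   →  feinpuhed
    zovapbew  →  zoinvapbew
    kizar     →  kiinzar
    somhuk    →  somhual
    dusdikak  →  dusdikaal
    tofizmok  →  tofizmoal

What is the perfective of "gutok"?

"gutok" ends in -k. The stems ending in -k (tofizmok → tofizmoal, dusdikak → dusdikaal, somhuk → somhual) drop the final letter and add -al.
So gutok → gutoal.

gutoal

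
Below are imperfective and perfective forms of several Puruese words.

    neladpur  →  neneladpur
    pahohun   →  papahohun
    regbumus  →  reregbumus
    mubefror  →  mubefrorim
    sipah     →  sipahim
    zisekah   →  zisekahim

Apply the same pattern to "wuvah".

wuvahim

neladpur and mubefror both end in -r yet inflect differently (neneladpur, mubefrorim), so the final letter is not what conditions the rule; the last vowel is.
"wuvah" has last vowel 'a'. The stems whose last vowel is 'a' (sipah → sipahim, zisekah → zisekahim) add -im.
So wuvah → wuvahim.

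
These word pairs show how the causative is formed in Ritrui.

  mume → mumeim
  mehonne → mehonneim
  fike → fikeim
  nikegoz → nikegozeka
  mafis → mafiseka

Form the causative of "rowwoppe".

mume and mafis both begin with m- yet inflect differently (mumeim, mafiseka), so the first letter is not what conditions the rule; the final letter is.
"rowwoppe" ends in -e. The stems ending in -e (mume → mumeim, mehonne → mehonneim, fike → fikeim) add -im.
So rowwoppe → rowwoppeim.

rowwoppeim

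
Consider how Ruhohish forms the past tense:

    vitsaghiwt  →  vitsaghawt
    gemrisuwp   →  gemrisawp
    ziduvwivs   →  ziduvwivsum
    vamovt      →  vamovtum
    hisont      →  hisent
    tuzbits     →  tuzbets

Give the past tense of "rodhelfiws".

"rodhelfiws" has second-to-last letter 'w'. The stems whose second-to-last letter is 'w' (vitsaghiwt → vitsaghawt, gemrisuwp → gemrisawp) change the last vowel to 'a'.
So rodhelfiws → rodhelfaws.

rodhelfaws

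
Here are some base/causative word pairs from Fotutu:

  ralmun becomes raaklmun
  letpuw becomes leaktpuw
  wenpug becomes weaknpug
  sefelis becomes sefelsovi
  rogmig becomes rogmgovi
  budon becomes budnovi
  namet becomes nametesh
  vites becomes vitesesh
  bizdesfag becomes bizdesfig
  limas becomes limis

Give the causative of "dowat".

"dowat" has last vowel 'a'. The stems whose last vowel is 'a' (bizdesfag → bizdesfig, limas → limis) change the last vowel to 'i'.
So dowat → dowit.

dowit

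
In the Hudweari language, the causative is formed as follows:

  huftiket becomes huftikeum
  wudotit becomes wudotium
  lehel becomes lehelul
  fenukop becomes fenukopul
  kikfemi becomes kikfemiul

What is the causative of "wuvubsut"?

huftiket and lehel both have last vowel 'e' yet inflect differently (huftikeum, lehelul), so the last vowel is not what conditions the rule; the final letter is.
"wuvubsut" ends in -t. The stems ending in -t (huftiket → huftikeum, wudotit → wudotium) drop the final letter and add -um.
So wuvubsut → wuvubsuum.

wuvubsuum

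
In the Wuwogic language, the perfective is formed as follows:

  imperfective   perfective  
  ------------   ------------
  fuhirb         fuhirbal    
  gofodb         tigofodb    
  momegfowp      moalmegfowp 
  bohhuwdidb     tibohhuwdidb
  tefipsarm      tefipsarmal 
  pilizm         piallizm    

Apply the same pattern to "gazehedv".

gofodb and fuhirb both end in -b yet inflect differently (tigofodb, fuhirbal), so the final letter is not what conditions the rule; the second-to-last letter is.
"gazehedv" has second-to-last letter 'd'. The stems whose second-to-last letter is 'd' (gofodb → tigofodb, bohhuwdidb → tibohhuwdidb) add the prefix ti-.
The other patterns: stems whose second-to-last letter is 'r' add -al; stems whose second-to-last letter is 'w' or 'z' insert -al- after the first vowel.
So gazehedv → tigazehedv.

tigazehedv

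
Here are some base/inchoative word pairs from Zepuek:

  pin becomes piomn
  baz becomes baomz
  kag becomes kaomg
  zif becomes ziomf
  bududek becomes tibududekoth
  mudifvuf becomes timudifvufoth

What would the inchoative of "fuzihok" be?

zif and mudifvuf both end in -f yet inflect differently (ziomf, timudifvufoth), so the final letter is not what conditions the rule; the number of vowels is.
"fuzihok" has 3 vowels. The stems with 3 vowels (bududek → tibududekoth, mudifvuf → timudifvufoth) add ti- … -oth around the stem.
The other pattern: stems with 1 vowel insert -om- after the first vowel.
So fuzihok → tifuzihokoth.

tifuzihokoth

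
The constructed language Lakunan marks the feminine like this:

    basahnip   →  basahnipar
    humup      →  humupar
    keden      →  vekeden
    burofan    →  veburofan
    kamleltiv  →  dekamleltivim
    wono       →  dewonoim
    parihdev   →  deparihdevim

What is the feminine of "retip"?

retipar

basahnip and kamleltiv both have last vowel 'i' yet inflect differently (basahnipar, dekamleltivim), so the last vowel is not what conditions the rule; the final letter is.
"retip" ends in -p. The stems ending in -p (basahnip → basahnipar, humup → humupar) add -ar.
So retip → retipar.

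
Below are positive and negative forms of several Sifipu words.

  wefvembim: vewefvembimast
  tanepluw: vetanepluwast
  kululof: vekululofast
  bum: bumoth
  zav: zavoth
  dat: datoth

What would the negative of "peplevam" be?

vepeplevamast

wefvembim and bum both end in -m yet inflect differently (vewefvembimast, bumoth), so the final letter is not what conditions the rule; the number of vowels is.
"peplevam" has 3 vowels. The stems with 3 vowels (wefvembim → vewefvembimast, tanepluw → vetanepluwast, kululof → vekululofast) add ve- … -ast around the stem.
The other pattern: stems with 1 vowel add -oth.
So peplevam → vepeplevamast.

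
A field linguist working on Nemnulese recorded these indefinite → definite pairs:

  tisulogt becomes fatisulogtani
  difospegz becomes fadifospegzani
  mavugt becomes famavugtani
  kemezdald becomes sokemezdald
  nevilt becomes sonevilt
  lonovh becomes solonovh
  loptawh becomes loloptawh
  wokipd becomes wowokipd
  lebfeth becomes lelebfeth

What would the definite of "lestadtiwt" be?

tisulogt and nevilt both end in -t yet inflect differently (fatisulogtani, sonevilt), so the final letter is not what conditions the rule; the second-to-last letter is.
"lestadtiwt" has second-to-last letter 'w'. The one such stem in the data (loptawh → loloptawh) repeats the first consonant+vowel as a prefix (as do wokipd, lebfeth), so the same rule applies.
The other patterns: stems whose second-to-last letter is 'g' add fa- … -ani around the stem; stems whose second-to-last letter is 'l' or 'v' add the prefix so-.
So lestadtiwt → lelestadtiwt.

lelestadtiwt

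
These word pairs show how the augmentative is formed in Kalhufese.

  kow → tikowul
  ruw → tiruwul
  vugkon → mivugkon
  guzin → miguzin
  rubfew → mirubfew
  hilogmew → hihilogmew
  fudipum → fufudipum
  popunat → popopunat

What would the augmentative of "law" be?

tilawul

kow and rubfew both end in -w yet inflect differently (tikowul, mirubfew), so the final letter is not what conditions the rule; the number of vowels is.
"law" has 1 vowel. The stems with 1 vowel (kow → tikowul, ruw → tiruwul) add ti- … -ul around the stem.
The other patterns: stems with 2 vowels add the prefix mi-; stems with 3 vowels repeat the first consonant+vowel as a prefix.
So law → tilawul.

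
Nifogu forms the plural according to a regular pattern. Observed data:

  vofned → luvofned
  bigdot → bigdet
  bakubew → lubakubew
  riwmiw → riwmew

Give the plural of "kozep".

lukozep

bakubew and riwmiw both end in -w yet inflect differently (lubakubew, riwmew), so the final letter is not what conditions the rule; the last vowel is.
"kozep" has last vowel 'e'. The stems whose last vowel is 'e' (vofned → luvofned, bakubew → lubakubew) add the prefix lu-.
The other pattern: stems whose last vowel is 'i' or 'o' change the last vowel to 'e'.
So kozep → lukozep.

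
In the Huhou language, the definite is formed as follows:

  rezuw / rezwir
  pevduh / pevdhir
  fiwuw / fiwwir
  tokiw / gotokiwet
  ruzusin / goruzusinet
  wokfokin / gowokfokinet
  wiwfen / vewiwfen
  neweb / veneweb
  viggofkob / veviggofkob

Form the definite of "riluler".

veriluler

rezuw and tokiw both end in -w yet inflect differently (rezwir, gotokiwet), so the final letter is not what conditions the rule; the last vowel is.
"riluler" has last vowel 'e'. The stems whose last vowel is 'e' (wiwfen → vewiwfen, neweb → veneweb) add the prefix ve-.
The other patterns: stems whose last vowel is 'u' delete the last vowel and add -ir; stems whose last vowel is 'i' add go- … -et around the stem.
So riluler → veriluler.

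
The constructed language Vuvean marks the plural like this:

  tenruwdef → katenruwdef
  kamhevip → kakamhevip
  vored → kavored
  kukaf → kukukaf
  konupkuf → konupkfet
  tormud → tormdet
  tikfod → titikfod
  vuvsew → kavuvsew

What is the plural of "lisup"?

konupkuf and tenruwdef both end in -f yet inflect differently (konupkfet, katenruwdef), so the final letter is not what conditions the rule; the last vowel is.
"lisup" has last vowel 'u'. The stems whose last vowel is 'u' (konupkuf → konupkfet, tormud → tormdet) delete the last vowel and add -et.
The other patterns: stems whose last vowel is 'e' add the prefix ka-; stems whose last vowel is 'a', 'i' or 'o' repeat the first consonant+vowel as a prefix.
So lisup → lispet.

lispet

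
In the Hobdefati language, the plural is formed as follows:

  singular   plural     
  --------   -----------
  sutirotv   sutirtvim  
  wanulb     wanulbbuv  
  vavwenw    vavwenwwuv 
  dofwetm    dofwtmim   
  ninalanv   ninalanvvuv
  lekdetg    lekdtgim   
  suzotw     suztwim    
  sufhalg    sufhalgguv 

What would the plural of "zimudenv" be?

sutirotv and ninalanv both end in -v yet inflect differently (sutirtvim, ninalanvvuv), so the final letter is not what conditions the rule; the second-to-last letter is.
"zimudenv" has second-to-last letter 'n'. The stems whose second-to-last letter is 'n' (ninalanv → ninalanvvuv, vavwenw → vavwenwwuv) double the final consonant and add -uv.
The other pattern: stems whose second-to-last letter is 't' delete the last vowel and add -im.
So zimudenv → zimudenvvuv.

zimudenvvuv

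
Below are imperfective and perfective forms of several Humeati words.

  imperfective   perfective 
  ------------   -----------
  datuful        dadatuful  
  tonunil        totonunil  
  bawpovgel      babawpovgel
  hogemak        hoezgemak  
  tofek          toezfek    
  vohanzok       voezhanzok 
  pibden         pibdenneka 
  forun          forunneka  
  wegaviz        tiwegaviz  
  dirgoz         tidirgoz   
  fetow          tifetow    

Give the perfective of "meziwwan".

"meziwwan" ends in -n. The stems ending in -n (pibden → pibdenneka, forun → forunneka) double the final consonant and add -eka.
The other patterns: stems ending in -l repeat the first consonant+vowel as a prefix; stems ending in -k insert -ez- after the first vowel; stems ending in -w or -z add the prefix ti-.
So meziwwan → meziwwanneka.

meziwwanneka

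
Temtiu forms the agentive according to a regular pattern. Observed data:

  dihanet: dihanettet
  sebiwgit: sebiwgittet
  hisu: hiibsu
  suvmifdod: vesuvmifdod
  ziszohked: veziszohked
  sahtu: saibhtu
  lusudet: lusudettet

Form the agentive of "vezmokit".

vezmokittet

ziszohked and dihanet both have last vowel 'e' yet inflect differently (veziszohked, dihanettet), so the last vowel is not what conditions the rule; the final letter is.
"vezmokit" ends in -t. The stems ending in -t (dihanet → dihanettet, sebiwgit → sebiwgittet, lusudet → lusudettet) double the final consonant and add -et.
The other patterns: stems ending in -u insert -ib- after the first vowel; stems ending in -d add the prefix ve-.
So vezmokit → vezmokittet.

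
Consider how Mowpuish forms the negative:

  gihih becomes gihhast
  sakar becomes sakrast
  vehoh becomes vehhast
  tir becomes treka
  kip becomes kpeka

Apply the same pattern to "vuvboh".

"vuvboh" has 2 vowels. The stems with 2 vowels (vehoh → vehhast, gihih → gihhast, sakar → sakrast) delete the last vowel and add -ast.
The other pattern: stems with 1 vowel delete the last vowel and add -eka.
So vuvboh → vuvbhast.

vuvbhast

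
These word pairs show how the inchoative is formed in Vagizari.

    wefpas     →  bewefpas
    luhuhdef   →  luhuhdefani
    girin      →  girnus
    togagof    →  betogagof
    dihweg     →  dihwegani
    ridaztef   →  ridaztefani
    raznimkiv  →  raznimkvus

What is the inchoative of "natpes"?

"natpes" has last vowel 'e'. The stems whose last vowel is 'e' (ridaztef → ridaztefani, luhuhdef → luhuhdefani, dihweg → dihwegani) add -ani.
So natpes → natpesani.

natpesani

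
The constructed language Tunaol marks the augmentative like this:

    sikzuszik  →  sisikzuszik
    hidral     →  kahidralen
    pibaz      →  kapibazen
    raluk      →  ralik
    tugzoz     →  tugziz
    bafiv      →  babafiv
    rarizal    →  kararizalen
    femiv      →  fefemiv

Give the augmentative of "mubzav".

kamubzaven

"mubzav" has last vowel 'a'. The stems whose last vowel is 'a' (hidral → kahidralen, rarizal → kararizalen, pibaz → kapibazen) add ka- … -en around the stem.
So mubzav → kamubzaven.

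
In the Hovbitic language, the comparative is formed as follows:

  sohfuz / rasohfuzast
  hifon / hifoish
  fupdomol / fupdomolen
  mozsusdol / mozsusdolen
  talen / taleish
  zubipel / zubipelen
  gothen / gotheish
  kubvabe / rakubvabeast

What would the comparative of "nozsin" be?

zubipel and gothen both have last vowel 'e' yet inflect differently (zubipelen, gotheish), so the last vowel is not what conditions the rule; the final letter is.
"nozsin" ends in -n. The stems ending in -n (gothen → gotheish, hifon → hifoish, talen → taleish) drop the final letter and add -ish.
So nozsin → nozsiish.

nozsiish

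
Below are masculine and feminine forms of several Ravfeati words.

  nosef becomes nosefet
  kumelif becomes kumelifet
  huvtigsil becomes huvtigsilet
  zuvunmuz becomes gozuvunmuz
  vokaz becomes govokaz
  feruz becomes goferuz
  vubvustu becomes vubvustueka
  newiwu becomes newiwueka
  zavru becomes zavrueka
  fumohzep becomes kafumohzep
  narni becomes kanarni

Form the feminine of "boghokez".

"boghokez" ends in -z. The stems ending in -z (zuvunmuz → gozuvunmuz, vokaz → govokaz, feruz → goferuz) add the prefix go-.
The other patterns: stems ending in -f or -l add -et; stems ending in -u add -eka; stems ending in -i or -p add the prefix ka-.
So boghokez → goboghokez.

goboghokez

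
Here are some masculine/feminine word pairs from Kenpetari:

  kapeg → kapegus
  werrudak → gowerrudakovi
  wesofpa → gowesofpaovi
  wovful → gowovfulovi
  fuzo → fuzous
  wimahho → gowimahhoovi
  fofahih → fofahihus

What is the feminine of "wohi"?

"wohi" begins with w-. The stems beginning with w- (werrudak → gowerrudakovi, wovful → gowovfulovi, wesofpa → gowesofpaovi) add go- … -ovi around the stem.
The other pattern: stems beginning with f- or k- add -us.
So wohi → gowohiovi.

gowohiovi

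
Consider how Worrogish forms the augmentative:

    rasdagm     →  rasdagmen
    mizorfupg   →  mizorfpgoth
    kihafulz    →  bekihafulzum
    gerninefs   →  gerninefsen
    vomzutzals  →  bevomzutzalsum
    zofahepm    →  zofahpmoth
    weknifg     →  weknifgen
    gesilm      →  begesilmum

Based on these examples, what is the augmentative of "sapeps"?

sappsoth

"sapeps" has second-to-last letter 'p'. The stems whose second-to-last letter is 'p' (mizorfupg → mizorfpgoth, zofahepm → zofahpmoth) delete the last vowel and add -oth.
The other patterns: stems whose second-to-last letter is 'l' add be- … -um around the stem; stems whose second-to-last letter is 'f' or 'g' add -en.
So sapeps → sappsoth.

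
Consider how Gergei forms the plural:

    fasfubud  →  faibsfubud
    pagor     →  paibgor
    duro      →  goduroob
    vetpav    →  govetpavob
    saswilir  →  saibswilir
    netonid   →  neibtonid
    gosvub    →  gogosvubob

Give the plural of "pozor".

"pozor" ends in -r. The stems ending in -r (pagor → paibgor, saswilir → saibswilir) insert -ib- after the first vowel.
The other pattern: stems ending in -b, -o or -v add go- … -ob around the stem.
So pozor → poibzor.

poibzor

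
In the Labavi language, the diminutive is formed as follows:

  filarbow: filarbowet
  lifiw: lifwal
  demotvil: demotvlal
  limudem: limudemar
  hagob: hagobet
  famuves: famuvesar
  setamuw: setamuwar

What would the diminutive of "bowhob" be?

bowhobet

lifiw and filarbow both end in -w yet inflect differently (lifwal, filarbowet), so the final letter is not what conditions the rule; the last vowel is.
"bowhob" has last vowel 'o'. The stems whose last vowel is 'o' (hagob → hagobet, filarbow → filarbowet) add -et.
So bowhob → bowhobet.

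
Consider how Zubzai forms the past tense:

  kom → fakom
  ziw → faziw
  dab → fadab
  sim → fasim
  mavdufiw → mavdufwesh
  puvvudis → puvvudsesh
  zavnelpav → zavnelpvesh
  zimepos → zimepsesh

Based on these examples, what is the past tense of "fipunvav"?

ziw and mavdufiw both end in -w yet inflect differently (faziw, mavdufwesh), so the final letter is not what conditions the rule; the number of vowels is.
"fipunvav" has 3 vowels. The stems with 3 vowels (mavdufiw → mavdufwesh, puvvudis → puvvudsesh, zavnelpav → zavnelpvesh) delete the last vowel and add -esh.
The other pattern: stems with 1 vowel add the prefix fa-.
So fipunvav → fipunvvesh.

fipunvvesh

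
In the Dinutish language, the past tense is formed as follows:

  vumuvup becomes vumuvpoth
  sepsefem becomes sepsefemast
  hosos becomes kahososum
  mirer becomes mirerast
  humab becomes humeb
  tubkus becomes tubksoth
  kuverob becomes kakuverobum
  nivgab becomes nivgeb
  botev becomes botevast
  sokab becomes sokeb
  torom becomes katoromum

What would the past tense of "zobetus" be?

sepsefem and torom both end in -m yet inflect differently (sepsefemast, katoromum), so the final letter is not what conditions the rule; the last vowel is.
"zobetus" has last vowel 'u'. The stems whose last vowel is 'u' (vumuvup → vumuvpoth, tubkus → tubksoth) delete the last vowel and add -oth.
The other patterns: stems whose last vowel is 'e' add -ast; stems whose last vowel is 'a' change the last vowel to 'e'; stems whose last vowel is 'o' add ka- … -um around the stem.
So zobetus → zobetsoth.

zobetsoth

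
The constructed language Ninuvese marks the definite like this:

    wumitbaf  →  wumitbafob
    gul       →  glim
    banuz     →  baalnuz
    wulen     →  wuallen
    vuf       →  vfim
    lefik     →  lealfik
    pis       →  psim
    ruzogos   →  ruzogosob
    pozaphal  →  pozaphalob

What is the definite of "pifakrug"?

pis and ruzogos both end in -s yet inflect differently (psim, ruzogosob), so the final letter is not what conditions the rule; the number of vowels is.
"pifakrug" has 3 vowels. The stems with 3 vowels (ruzogos → ruzogosob, pozaphal → pozaphalob, wumitbaf → wumitbafob) add -ob.
So pifakrug → pifakrugob.

pifakrugob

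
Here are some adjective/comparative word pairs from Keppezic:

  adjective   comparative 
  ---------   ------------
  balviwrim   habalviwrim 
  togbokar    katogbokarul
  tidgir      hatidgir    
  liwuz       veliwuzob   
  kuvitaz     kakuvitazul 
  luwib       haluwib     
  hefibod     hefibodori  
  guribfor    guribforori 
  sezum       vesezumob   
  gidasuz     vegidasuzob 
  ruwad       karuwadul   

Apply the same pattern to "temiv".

hatemiv

kuvitaz and gidasuz both end in -z yet inflect differently (kakuvitazul, vegidasuzob), so the final letter is not what conditions the rule; the last vowel is.
"temiv" has last vowel 'i'. The stems whose last vowel is 'i' (balviwrim → habalviwrim, tidgir → hatidgir, luwib → haluwib) add the prefix ha-.
The other patterns: stems whose last vowel is 'a' add ka- … -ul around the stem; stems whose last vowel is 'u' add ve- … -ob around the stem; stems whose last vowel is 'o' add -ori.
So temiv → hatemiv.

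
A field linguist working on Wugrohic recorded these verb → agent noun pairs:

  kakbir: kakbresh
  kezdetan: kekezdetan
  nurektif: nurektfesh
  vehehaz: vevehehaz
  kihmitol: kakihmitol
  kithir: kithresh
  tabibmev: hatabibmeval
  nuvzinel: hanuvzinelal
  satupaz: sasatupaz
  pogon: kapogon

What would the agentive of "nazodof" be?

kanazodof

kihmitol and nuvzinel both end in -l yet inflect differently (kakihmitol, hanuvzinelal), so the final letter is not what conditions the rule; the last vowel is.
"nazodof" has last vowel 'o'. The stems whose last vowel is 'o' (pogon → kapogon, kihmitol → kakihmitol) add the prefix ka-.
So nazodof → kanazodof.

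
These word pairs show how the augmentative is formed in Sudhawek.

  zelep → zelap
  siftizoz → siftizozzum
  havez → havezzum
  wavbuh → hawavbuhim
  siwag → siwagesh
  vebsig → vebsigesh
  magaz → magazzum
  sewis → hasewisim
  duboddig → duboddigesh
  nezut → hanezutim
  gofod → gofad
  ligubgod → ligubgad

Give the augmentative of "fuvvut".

hafuvvutim

siwag and magaz both have last vowel 'a' yet inflect differently (siwagesh, magazzum), so the last vowel is not what conditions the rule; the final letter is.
"fuvvut" ends in -t. The one such stem in the data (nezut → hanezutim) adds ha- … -im around the stem, so the same rule applies.
The other patterns: stems ending in -g add -esh; stems ending in -z double the final consonant and add -um; stems ending in -d or -p change the last vowel to 'a'.
So fuvvut → hafuvvutim.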